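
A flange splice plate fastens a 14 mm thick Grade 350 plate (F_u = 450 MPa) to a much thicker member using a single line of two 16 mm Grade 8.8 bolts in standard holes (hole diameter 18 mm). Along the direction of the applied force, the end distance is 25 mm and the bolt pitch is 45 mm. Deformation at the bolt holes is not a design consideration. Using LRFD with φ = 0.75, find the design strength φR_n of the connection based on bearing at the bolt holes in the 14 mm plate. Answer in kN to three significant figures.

305 kN

Per bolt r_n = 1.5 l_c t F_u ≤ 3.0 d t F_u; upper limit = 3.0 × 16 × 14 × 450 / 1000 = 302.4 kN.
Edge bolt: l_c = 25 − 18/2 = 16 mm → 1.5 × 16 × 14 × 450 / 1000 = 151.2 → r_n = 151.2 kN.
Interior bolts: l_c = 45 − 18 = 27 mm → 1.5 × 27 × 14 × 450 / 1000 = 255.2 → r_n = 255.2 kN.
R_n = 1 × 151.2 + 1 × 255.2 = 406.4 kN.
Design strength φR_n = 0.75 × 406.4 = 305 kN.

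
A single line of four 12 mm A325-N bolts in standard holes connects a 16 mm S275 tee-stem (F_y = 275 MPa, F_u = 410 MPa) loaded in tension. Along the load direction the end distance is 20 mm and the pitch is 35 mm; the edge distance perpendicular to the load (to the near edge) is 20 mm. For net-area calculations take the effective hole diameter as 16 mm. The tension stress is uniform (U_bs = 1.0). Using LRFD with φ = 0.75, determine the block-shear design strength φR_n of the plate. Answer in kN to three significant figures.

Shear plane L_v = 20 + 3·35 = 125 mm; A_gv = 125 × 16 = 2000 mm².
A_nv = (125 − 3.5·16) × 16 = 1104 mm².
A_nt = (20 − 0.5·16) × 16 = 192 mm².
0.6 F_u A_nv = 271.6 kN; 0.6 F_y A_gv = 330 kN → shear rupture governs the shear term.
R_n = 271.6 + 1.0 × 410 × 192 / 1000 = 350.3 kN.
Design strength φR_n = 0.75 × 350.3 = 263 kN.

263 kN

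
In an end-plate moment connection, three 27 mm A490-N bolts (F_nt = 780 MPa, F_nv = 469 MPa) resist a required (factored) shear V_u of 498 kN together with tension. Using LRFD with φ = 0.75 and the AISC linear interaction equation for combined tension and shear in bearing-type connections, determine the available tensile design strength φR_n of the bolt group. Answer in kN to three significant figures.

A_b = π·27²/4 = 572.6 mm²; f_rv = 498 × 1000 / (3 × 572.6) = 289.9 MPa.
F'_nt = 1.3 F_nt − (F_nt / φF_nv) f_rv = 1.3·780 − (780/(0.75·469))·289.9 = 371.1 MPa, capped at F_nt → F'_nt = 371.1 MPa.
R_n = F'_nt · A_b · n = 371.1 × 572.6 × 3 / 1000 = 637.4 kN.
Design strength φR_n = 0.75 × 637.4 = 478 kN.

478 kN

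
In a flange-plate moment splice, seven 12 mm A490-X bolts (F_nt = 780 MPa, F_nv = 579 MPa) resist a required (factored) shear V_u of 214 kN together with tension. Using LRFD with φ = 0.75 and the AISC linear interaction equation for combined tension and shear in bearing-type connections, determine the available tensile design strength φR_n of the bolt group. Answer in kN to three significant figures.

A_b = π·12²/4 = 113.1 mm²; f_rv = 214 × 1000 / (7 × 113.1) = 270.3 MPa.
F'_nt = 1.3 F_nt − (F_nt / φF_nv) f_rv = 1.3·780 − (780/(0.75·579))·270.3 = 528.5 MPa, capped at F_nt → F'_nt = 528.5 MPa.
R_n = F'_nt · A_b · n = 528.5 × 113.1 × 7 / 1000 = 418.4 kN.
Design strength φR_n = 0.75 × 418.4 = 314 kN.

314 kN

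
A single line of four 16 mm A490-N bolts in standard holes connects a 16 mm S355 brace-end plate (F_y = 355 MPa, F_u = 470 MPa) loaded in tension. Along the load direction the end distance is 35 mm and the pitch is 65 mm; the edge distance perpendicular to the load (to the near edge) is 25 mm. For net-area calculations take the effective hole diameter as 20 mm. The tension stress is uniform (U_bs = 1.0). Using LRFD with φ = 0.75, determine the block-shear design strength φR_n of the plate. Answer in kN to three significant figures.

626 kN

Shear plane L_v = 35 + 3·65 = 230 mm; A_gv = 230 × 16 = 3680 mm².
A_nv = (230 − 3.5·20) × 16 = 2560 mm².
A_nt = (25 − 0.5·20) × 16 = 240 mm².
0.6 F_u A_nv = 721.9 kN; 0.6 F_y A_gv = 783.8 kN → shear rupture governs the shear term.
R_n = 721.9 + 1.0 × 470 × 240 / 1000 = 834.7 kN.
Design strength φR_n = 0.75 × 834.7 = 626 kN.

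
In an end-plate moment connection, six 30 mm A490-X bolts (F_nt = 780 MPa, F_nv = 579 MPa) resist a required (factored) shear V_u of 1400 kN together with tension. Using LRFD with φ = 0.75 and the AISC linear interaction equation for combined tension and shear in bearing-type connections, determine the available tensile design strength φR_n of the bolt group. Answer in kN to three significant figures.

A_b = π·30²/4 = 706.9 mm²; f_rv = 1400 × 1000 / (6 × 706.9) = 330.1 MPa.
F'_nt = 1.3 F_nt − (F_nt / φF_nv) f_rv = 1.3·780 − (780/(0.75·579))·330.1 = 421.1 MPa, capped at F_nt → F'_nt = 421.1 MPa.
R_n = F'_nt · A_b · n = 421.1 × 706.9 × 6 / 1000 = 1786 kN.
Design strength φR_n = 0.75 × 1786 = 1340 kN.

1340 kN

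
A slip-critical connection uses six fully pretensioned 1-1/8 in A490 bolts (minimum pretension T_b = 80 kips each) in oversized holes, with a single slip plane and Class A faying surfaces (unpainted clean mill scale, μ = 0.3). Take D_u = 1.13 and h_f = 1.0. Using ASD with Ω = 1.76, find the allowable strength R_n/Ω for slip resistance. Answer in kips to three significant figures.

92.5 kips

R_n = μ · D_u · h_f · T_b · n_s · n_b = 0.3 × 1.13 × 1.0 × 80 × 1 × 6 = 162.7 kips.
Allowable strength R_n/Ω = 162.7 / 1.76 = 92.5 kips.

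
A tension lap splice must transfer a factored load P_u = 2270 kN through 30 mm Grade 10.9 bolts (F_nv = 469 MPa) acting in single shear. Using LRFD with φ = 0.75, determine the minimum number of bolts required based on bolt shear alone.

A_b = π·30²/4 = 706.9 mm².
Per-bolt design strength φR_n = 0.75 × 469 × 706.9 × 1 / 1000 = 248.6 kN.
n ≥ 2270 / 248.6 = 9.13 → use 10 bolts.

10 bolts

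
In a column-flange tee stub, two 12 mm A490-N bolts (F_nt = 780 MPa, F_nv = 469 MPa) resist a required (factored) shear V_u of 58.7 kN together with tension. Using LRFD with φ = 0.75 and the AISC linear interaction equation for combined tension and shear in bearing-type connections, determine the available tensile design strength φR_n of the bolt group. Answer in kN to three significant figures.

74.4 kN

A_b = π·12²/4 = 113.1 mm²; f_rv = 58.7 × 1000 / (2 × 113.1) = 259.5 MPa.
F'_nt = 1.3 F_nt − (F_nt / φF_nv) f_rv = 1.3·780 − (780/(0.75·469))·259.5 = 438.5 MPa, capped at F_nt → F'_nt = 438.5 MPa.
R_n = F'_nt · A_b · n = 438.5 × 113.1 × 2 / 1000 = 99.2 kN.
Design strength φR_n = 0.75 × 99.2 = 74.4 kN.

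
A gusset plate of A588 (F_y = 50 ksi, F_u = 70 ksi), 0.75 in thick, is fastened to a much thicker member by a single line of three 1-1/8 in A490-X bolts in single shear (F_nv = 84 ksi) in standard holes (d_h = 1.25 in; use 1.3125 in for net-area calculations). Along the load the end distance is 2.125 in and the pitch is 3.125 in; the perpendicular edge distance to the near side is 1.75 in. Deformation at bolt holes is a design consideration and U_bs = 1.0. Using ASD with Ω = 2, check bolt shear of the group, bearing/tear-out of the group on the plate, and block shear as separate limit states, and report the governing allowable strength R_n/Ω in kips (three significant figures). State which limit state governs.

109 kips (block shear governs)

Bolt shear: A_b = π·1.125²/4 = 0.994 in²; R_n = 84 × 0.994 × 3 × 1 = 250.5 kips → 250.5 / 2 = 125 kips.
Bearing: edge l_c = 1.5, r_n = 94.5 kips; interior l_c = 1.875, r_n = 118.1 kips; R_n = 94.5 + 2·118.1 = 330.8 kips → 165 kips.
Block shear: A_gv = 6.281, A_nv = 3.82, A_nt = 0.8203 in²; R_n = min(0.6F_uA_nv, 0.6F_yA_gv) + U_bs·F_u·A_nt = 217.9 kips → 109 kips.
Block shear governs: 109 kips.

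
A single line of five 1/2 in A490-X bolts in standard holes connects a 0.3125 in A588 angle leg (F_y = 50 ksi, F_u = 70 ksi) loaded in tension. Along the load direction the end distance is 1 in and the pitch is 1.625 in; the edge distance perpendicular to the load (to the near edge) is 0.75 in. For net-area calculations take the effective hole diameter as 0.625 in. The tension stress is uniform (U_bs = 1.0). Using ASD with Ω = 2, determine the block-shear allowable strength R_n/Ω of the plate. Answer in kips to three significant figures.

Shear plane L_v = 1 + 4·1.625 = 7.5 in; A_gv = 7.5 × 0.3125 = 2.344 in².
A_nv = (7.5 − 4.5·0.625) × 0.3125 = 1.465 in².
A_nt = (0.75 − 0.5·0.625) × 0.3125 = 0.1367 in².
0.6 F_u A_nv = 61.52 kips; 0.6 F_y A_gv = 70.31 kips → shear rupture governs the shear term.
R_n = 61.52 + 1.0 × 70 × 0.1367 = 71.09 kips.
Allowable strength R_n/Ω = 71.09 / 2 = 35.5 kips.

35.5 kips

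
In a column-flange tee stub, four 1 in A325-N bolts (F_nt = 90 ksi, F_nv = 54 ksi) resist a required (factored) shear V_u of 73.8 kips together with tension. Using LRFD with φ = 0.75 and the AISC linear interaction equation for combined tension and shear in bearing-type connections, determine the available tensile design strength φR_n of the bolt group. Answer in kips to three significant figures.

153 kips

A_b = π·1²/4 = 0.7854 in²; f_rv = 73.8 / (4 × 0.7854) = 23.49 ksi.
F'_nt = 1.3 F_nt − (F_nt / φF_nv) f_rv = 1.3·90 − (90/(0.75·54))·23.49 = 64.8 ksi, capped at F_nt → F'_nt = 64.8 ksi.
R_n = F'_nt · A_b · n = 64.8 × 0.7854 × 4 = 203.6 kips.
Design strength φR_n = 0.75 × 203.6 = 153 kips.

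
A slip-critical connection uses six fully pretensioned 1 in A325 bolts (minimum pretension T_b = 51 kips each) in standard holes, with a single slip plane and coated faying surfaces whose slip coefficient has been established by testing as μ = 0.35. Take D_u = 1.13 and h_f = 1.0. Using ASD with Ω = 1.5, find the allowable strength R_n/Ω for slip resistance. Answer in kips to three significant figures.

80.7 kips

R_n = μ · D_u · h_f · T_b · n_s · n_b = 0.35 × 1.13 × 1.0 × 51 × 1 × 6 = 121 kips.
Allowable strength R_n/Ω = 121 / 1.5 = 80.7 kips.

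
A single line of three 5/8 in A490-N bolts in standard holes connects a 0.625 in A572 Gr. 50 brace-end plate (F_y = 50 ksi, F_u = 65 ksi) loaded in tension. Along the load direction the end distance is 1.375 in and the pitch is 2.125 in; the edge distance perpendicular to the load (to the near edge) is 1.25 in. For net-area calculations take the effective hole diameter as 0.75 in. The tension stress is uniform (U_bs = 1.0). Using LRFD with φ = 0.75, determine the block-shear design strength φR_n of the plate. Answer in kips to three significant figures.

95.2 kips

Shear plane L_v = 1.375 + 2·2.125 = 5.625 in; A_gv = 5.625 × 0.625 = 3.516 in².
A_nv = (5.625 − 2.5·0.75) × 0.625 = 2.344 in².
A_nt = (1.25 − 0.5·0.75) × 0.625 = 0.5469 in².
0.6 F_u A_nv = 91.41 kips; 0.6 F_y A_gv = 105.5 kips → shear rupture governs the shear term.
R_n = 91.41 + 1.0 × 65 × 0.5469 = 127 kips.
Design strength φR_n = 0.75 × 127 = 95.2 kips.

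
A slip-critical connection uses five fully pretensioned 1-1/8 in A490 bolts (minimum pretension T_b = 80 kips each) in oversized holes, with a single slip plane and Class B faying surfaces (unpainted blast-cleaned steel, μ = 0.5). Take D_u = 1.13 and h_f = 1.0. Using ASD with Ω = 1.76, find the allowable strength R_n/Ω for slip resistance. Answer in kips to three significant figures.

128 kips

R_n = μ · D_u · h_f · T_b · n_s · n_b = 0.5 × 1.13 × 1.0 × 80 × 1 × 5 = 226 kips.
Allowable strength R_n/Ω = 226 / 1.76 = 128 kips.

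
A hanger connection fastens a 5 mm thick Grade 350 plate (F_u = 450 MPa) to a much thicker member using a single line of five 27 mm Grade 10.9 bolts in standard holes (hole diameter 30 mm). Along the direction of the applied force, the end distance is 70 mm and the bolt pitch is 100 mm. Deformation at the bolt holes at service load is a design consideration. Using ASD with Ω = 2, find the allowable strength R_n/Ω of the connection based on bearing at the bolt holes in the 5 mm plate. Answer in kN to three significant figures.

Per bolt r_n = 1.2 l_c t F_u ≤ 2.4 d t F_u; upper limit = 2.4 × 27 × 5 × 450 / 1000 = 145.8 kN.
Edge bolt: l_c = 70 − 30/2 = 55 mm → 1.2 × 55 × 5 × 450 / 1000 = 148.5 → r_n = 145.8 kN.
Interior bolts: l_c = 100 − 30 = 70 mm → 1.2 × 70 × 5 × 450 / 1000 = 189 → r_n = 145.8 kN.
R_n = 1 × 145.8 + 4 × 145.8 = 729 kN.
Allowable strength R_n/Ω = 729 / 2 = 364 kN.

364 kN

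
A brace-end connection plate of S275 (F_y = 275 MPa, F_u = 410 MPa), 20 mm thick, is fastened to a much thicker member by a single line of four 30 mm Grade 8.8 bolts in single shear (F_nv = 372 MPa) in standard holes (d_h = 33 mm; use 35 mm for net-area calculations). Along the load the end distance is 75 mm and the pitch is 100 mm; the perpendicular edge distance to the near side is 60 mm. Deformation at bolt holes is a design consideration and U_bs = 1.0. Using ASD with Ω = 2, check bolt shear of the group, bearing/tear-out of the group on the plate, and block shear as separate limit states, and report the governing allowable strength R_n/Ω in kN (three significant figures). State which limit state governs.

Bolt shear: A_b = π·30²/4 = 706.9 mm²; R_n = 372 × 706.9 × 4 × 1 / 1000 = 1052 kN → 1052 / 2 = 526 kN.
Bearing: edge l_c = 58.5, r_n = 575.6 kN; interior l_c = 67, r_n = 590.4 kN; R_n = 575.6 + 3·590.4 = 2347 kN → 1170 kN.
Block shear: A_gv = 7500, A_nv = 5050, A_nt = 850 mm²; R_n = min(0.6F_uA_nv, 0.6F_yA_gv) + U_bs·F_u·A_nt = 1586 kN → 793 kN.
Bolt shear governs: 526 kN.

526 kN (bolt shear governs)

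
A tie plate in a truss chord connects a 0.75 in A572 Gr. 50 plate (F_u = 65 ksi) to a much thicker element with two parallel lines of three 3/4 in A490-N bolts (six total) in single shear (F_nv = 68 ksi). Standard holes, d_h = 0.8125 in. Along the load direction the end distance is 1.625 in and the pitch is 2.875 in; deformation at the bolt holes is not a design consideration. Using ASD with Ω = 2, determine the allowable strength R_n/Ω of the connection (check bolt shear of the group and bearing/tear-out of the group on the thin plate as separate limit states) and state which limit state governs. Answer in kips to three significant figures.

90.1 kips (bolt shear governs)

Bolt shear: A_b = π·0.75²/4 = 0.4418 in²; R_n = 68 × 0.4418 × 6 × 1 = 180.2 kips → 180.2 / 2 = 90.1 kips.
Bearing (1.5 l_c t F_u ≤ 3.0 d t F_u): upper limit = 3.0·0.75·0.75·65 = 109.7 kips.
  Edge l_c = 1.625 − 0.8125/2 = 1.219 → r_n = 89.12 kips; interior l_c = 2.875 − 0.8125 = 2.062 → r_n = 109.7 kips.
  R_n,bearing = 2·89.12 + 4·109.7 = 617 kips → 617 / 2 = 308 kips.
Bolt shear governs: 90.1 kips.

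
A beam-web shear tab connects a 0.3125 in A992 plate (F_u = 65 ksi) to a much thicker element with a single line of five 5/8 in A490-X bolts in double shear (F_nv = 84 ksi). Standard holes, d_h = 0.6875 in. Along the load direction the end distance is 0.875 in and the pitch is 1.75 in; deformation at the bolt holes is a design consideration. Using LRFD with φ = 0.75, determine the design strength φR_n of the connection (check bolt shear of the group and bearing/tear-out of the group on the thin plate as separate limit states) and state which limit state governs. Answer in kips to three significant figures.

Bolt shear: A_b = π·0.625²/4 = 0.3068 in²; R_n = 84 × 0.3068 × 5 × 2 = 257.7 kips → 0.75 × 257.7 = 193 kips.
Bearing (1.2 l_c t F_u ≤ 2.4 d t F_u): upper limit = 2.4·0.625·0.3125·65 = 30.47 kips.
  Edge l_c = 0.875 − 0.6875/2 = 0.5312 → r_n = 12.95 kips; interior l_c = 1.75 − 0.6875 = 1.062 → r_n = 25.9 kips.
  R_n,bearing = 1·12.95 + 4·25.9 = 116.5 kips → 0.75 × 116.5 = 87.4 kips.
Bearing governs: 87.4 kips.

87.4 kips (bearing governs)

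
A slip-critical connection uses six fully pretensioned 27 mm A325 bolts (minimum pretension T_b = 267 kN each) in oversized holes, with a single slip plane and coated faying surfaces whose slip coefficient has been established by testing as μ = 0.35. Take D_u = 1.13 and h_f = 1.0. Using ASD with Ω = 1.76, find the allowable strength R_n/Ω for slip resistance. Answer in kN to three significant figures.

R_n = μ · D_u · h_f · T_b · n_s · n_b = 0.35 × 1.13 × 1.0 × 267 × 1 × 6 = 633.6 kN.
Allowable strength R_n/Ω = 633.6 / 1.76 = 360 kN.

360 kN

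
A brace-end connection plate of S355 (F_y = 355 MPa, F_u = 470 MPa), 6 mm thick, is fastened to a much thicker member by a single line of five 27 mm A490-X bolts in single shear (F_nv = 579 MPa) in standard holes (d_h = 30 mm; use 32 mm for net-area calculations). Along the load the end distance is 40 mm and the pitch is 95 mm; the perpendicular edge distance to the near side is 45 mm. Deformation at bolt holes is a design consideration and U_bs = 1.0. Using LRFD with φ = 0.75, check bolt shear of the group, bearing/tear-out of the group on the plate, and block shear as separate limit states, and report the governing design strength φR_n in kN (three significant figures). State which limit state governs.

412 kN (block shear governs)

Bolt shear: A_b = π·27²/4 = 572.6 mm²; R_n = 579 × 572.6 × 5 × 1 / 1000 = 1658 kN → 0.75 × 1658 = 1240 kN.
Bearing: edge l_c = 25, r_n = 84.6 kN; interior l_c = 65, r_n = 182.7 kN; R_n = 84.6 + 4·182.7 = 815.5 kN → 612 kN.
Block shear: A_gv = 2520, A_nv = 1656, A_nt = 174 mm²; R_n = min(0.6F_uA_nv, 0.6F_yA_gv) + U_bs·F_u·A_nt = 548.8 kN → 412 kN.
Block shear governs: 412 kN.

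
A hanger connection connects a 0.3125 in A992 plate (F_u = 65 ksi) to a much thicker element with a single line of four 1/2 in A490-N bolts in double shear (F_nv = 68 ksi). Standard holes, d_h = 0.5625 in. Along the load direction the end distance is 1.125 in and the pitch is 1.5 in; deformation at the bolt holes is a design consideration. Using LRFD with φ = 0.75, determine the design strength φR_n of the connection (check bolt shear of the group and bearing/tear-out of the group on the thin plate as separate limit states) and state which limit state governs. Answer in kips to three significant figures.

66.8 kips (bearing governs)

Bolt shear: A_b = π·0.5²/4 = 0.1963 in²; R_n = 68 × 0.1963 × 4 × 2 = 106.8 kips → 0.75 × 106.8 = 80.1 kips.
Bearing (1.2 l_c t F_u ≤ 2.4 d t F_u): upper limit = 2.4·0.5·0.3125·65 = 24.38 kips.
  Edge l_c = 1.125 − 0.5625/2 = 0.8438 → r_n = 20.57 kips; interior l_c = 1.5 − 0.5625 = 0.9375 → r_n = 22.85 kips.
  R_n,bearing = 1·20.57 + 3·22.85 = 89.12 kips → 0.75 × 89.12 = 66.8 kips.
Bearing governs: 66.8 kips.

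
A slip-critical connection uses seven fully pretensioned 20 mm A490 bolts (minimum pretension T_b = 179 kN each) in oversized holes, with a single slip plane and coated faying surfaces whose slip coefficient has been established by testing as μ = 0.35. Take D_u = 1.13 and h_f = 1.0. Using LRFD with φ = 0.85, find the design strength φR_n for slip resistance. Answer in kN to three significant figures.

R_n = μ · D_u · h_f · T_b · n_s · n_b = 0.35 × 1.13 × 1.0 × 179 × 1 × 7 = 495.6 kN.
Design strength φR_n = 0.85 × 495.6 = 421 kN.

421 kN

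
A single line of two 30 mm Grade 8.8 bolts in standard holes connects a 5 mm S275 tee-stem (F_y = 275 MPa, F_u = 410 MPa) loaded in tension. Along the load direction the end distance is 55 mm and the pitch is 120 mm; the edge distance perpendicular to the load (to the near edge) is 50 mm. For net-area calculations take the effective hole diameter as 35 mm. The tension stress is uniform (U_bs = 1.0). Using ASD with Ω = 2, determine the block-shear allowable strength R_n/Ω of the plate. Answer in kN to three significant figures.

106 kN

Shear plane L_v = 55 + 1·120 = 175 mm; A_gv = 175 × 5 = 875 mm².
A_nv = (175 − 1.5·35) × 5 = 612.5 mm².
A_nt = (50 − 0.5·35) × 5 = 162.5 mm².
0.6 F_u A_nv = 150.7 kN; 0.6 F_y A_gv = 144.4 kN → shear yielding governs the shear term.
R_n = 144.4 + 1.0 × 410 × 162.5 / 1000 = 211 kN.
Allowable strength R_n/Ω = 211 / 2 = 106 kN.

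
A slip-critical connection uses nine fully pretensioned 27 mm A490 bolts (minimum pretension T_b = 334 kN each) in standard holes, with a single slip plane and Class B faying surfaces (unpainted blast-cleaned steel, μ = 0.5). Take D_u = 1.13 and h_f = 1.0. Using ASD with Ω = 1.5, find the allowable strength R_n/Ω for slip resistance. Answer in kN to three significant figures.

R_n = μ · D_u · h_f · T_b · n_s · n_b = 0.5 × 1.13 × 1.0 × 334 × 1 × 9 = 1698 kN.
Allowable strength R_n/Ω = 1698 / 1.5 = 1130 kN.

1130 kN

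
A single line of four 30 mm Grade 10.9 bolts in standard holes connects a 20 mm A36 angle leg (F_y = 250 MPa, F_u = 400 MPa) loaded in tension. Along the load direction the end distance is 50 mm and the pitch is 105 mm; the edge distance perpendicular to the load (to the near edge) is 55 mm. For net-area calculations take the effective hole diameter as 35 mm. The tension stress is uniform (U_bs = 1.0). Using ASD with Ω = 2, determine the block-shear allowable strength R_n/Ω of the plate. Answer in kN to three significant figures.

Shear plane L_v = 50 + 3·105 = 365 mm; A_gv = 365 × 20 = 7300 mm².
A_nv = (365 − 3.5·35) × 20 = 4850 mm².
A_nt = (55 − 0.5·35) × 20 = 750 mm².
0.6 F_u A_nv = 1164 kN; 0.6 F_y A_gv = 1095 kN → shear yielding governs the shear term.
R_n = 1095 + 1.0 × 400 × 750 / 1000 = 1395 kN.
Allowable strength R_n/Ω = 1395 / 2 = 698 kN.

698 kN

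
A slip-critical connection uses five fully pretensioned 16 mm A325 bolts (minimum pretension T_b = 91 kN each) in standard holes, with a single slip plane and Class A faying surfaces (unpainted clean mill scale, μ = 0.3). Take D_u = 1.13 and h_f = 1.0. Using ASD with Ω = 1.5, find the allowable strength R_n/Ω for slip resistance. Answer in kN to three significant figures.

R_n = μ · D_u · h_f · T_b · n_s · n_b = 0.3 × 1.13 × 1.0 × 91 × 1 × 5 = 154.2 kN.
Allowable strength R_n/Ω = 154.2 / 1.5 = 103 kN.

103 kN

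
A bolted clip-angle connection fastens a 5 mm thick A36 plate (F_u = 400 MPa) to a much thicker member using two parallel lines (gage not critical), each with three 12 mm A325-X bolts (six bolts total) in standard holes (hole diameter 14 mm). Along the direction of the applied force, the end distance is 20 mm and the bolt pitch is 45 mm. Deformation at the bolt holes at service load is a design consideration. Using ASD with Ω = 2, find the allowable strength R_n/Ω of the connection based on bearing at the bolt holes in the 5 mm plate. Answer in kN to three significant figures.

146 kN

Per bolt r_n = 1.2 l_c t F_u ≤ 2.4 d t F_u; upper limit = 2.4 × 12 × 5 × 400 / 1000 = 57.6 kN.
Edge bolt: l_c = 20 − 14/2 = 13 mm → 1.2 × 13 × 5 × 400 / 1000 = 31.2 → r_n = 31.2 kN.
Interior bolts: l_c = 45 − 14 = 31 mm → 1.2 × 31 × 5 × 400 / 1000 = 74.4 → r_n = 57.6 kN.
R_n = 2 × 31.2 + 4 × 57.6 = 292.8 kN.
Allowable strength R_n/Ω = 292.8 / 2 = 146 kN.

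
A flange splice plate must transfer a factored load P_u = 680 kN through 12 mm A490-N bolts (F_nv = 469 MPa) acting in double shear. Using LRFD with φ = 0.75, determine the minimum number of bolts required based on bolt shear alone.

A_b = π·12²/4 = 113.1 mm².
Per-bolt design strength φR_n = 0.75 × 469 × 113.1 × 2 / 1000 = 79.56 kN.
n ≥ 680 / 79.56 = 8.547 → use 9 bolts.

9 bolts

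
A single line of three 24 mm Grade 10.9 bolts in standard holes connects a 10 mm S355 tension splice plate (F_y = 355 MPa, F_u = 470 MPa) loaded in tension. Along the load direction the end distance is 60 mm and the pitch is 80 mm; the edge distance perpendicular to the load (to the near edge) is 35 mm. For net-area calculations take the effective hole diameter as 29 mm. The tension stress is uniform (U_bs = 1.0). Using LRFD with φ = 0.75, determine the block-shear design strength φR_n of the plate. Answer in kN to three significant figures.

384 kN

Shear plane L_v = 60 + 2·80 = 220 mm; A_gv = 220 × 10 = 2200 mm².
A_nv = (220 − 2.5·29) × 10 = 1475 mm².
A_nt = (35 − 0.5·29) × 10 = 205 mm².
0.6 F_u A_nv = 415.9 kN; 0.6 F_y A_gv = 468.6 kN → shear rupture governs the shear term.
R_n = 415.9 + 1.0 × 470 × 205 / 1000 = 512.3 kN.
Design strength φR_n = 0.75 × 512.3 = 384 kN.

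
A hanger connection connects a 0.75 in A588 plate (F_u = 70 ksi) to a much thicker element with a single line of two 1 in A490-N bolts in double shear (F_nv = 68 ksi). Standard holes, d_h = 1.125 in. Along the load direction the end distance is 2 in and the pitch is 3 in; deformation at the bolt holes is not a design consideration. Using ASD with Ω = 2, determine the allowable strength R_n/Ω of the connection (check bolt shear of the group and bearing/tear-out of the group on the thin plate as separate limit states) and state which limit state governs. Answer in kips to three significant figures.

Bolt shear: A_b = π·1²/4 = 0.7854 in²; R_n = 68 × 0.7854 × 2 × 2 = 213.6 kips → 213.6 / 2 = 107 kips.
Bearing (1.5 l_c t F_u ≤ 3.0 d t F_u): upper limit = 3.0·1·0.75·70 = 157.5 kips.
  Edge l_c = 2 − 1.125/2 = 1.438 → r_n = 113.2 kips; interior l_c = 3 − 1.125 = 1.875 → r_n = 147.7 kips.
  R_n,bearing = 1·113.2 + 1·147.7 = 260.9 kips → 260.9 / 2 = 130 kips.
Bolt shear governs: 107 kips.

107 kips (bolt shear governs)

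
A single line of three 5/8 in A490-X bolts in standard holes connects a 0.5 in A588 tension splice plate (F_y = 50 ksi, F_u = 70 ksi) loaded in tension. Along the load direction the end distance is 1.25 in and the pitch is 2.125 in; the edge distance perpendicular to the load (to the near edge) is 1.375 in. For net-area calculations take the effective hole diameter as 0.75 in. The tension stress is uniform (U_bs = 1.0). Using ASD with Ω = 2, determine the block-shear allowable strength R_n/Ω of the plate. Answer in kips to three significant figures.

Shear plane L_v = 1.25 + 2·2.125 = 5.5 in; A_gv = 5.5 × 0.5 = 2.75 in².
A_nv = (5.5 − 2.5·0.75) × 0.5 = 1.812 in².
A_nt = (1.375 − 0.5·0.75) × 0.5 = 0.5 in².
0.6 F_u A_nv = 76.12 kips; 0.6 F_y A_gv = 82.5 kips → shear rupture governs the shear term.
R_n = 76.12 + 1.0 × 70 × 0.5 = 111.1 kips.
Allowable strength R_n/Ω = 111.1 / 2 = 55.6 kips.

55.6 kips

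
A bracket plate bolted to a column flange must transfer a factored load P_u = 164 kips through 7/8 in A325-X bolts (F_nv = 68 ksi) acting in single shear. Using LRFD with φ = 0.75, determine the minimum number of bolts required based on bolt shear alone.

A_b = π·0.875²/4 = 0.6013 in².
Per-bolt design strength φR_n = 0.75 × 68 × 0.6013 × 1 = 30.67 kips.
n ≥ 164 / 30.67 = 5.348 → use 6 bolts.

6 bolts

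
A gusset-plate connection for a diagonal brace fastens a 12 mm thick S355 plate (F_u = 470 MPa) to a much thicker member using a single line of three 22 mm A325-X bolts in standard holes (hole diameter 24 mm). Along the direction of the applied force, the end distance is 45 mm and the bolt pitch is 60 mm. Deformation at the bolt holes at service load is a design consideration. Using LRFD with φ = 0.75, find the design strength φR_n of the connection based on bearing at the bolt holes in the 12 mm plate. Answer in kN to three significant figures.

533 kN

Per bolt r_n = 1.2 l_c t F_u ≤ 2.4 d t F_u; upper limit = 2.4 × 22 × 12 × 470 / 1000 = 297.8 kN.
Edge bolt: l_c = 45 − 24/2 = 33 mm → 1.2 × 33 × 12 × 470 / 1000 = 223.3 → r_n = 223.3 kN.
Interior bolts: l_c = 60 − 24 = 36 mm → 1.2 × 36 × 12 × 470 / 1000 = 243.6 → r_n = 243.6 kN.
R_n = 1 × 223.3 + 2 × 243.6 = 710.6 kN.
Design strength φR_n = 0.75 × 710.6 = 533 kN.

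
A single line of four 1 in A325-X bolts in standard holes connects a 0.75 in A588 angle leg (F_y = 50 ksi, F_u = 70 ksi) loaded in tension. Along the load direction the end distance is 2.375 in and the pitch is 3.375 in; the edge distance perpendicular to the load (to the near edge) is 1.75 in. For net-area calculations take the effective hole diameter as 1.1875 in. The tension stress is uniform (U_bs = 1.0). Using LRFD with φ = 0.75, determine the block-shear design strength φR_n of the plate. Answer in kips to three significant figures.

243 kips

Shear plane L_v = 2.375 + 3·3.375 = 12.5 in; A_gv = 12.5 × 0.75 = 9.375 in².
A_nv = (12.5 − 3.5·1.1875) × 0.75 = 6.258 in².
A_nt = (1.75 − 0.5·1.1875) × 0.75 = 0.8672 in².
0.6 F_u A_nv = 262.8 kips; 0.6 F_y A_gv = 281.2 kips → shear rupture governs the shear term.
R_n = 262.8 + 1.0 × 70 × 0.8672 = 323.5 kips.
Design strength φR_n = 0.75 × 323.5 = 243 kips.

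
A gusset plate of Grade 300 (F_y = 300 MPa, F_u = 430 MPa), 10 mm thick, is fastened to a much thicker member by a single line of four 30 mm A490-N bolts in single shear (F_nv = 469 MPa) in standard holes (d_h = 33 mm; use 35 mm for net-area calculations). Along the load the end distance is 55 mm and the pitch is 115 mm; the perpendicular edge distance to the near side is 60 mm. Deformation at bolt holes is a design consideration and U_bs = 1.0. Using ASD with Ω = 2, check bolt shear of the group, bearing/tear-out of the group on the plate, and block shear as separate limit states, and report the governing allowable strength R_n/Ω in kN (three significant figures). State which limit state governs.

Bolt shear: A_b = π·30²/4 = 706.9 mm²; R_n = 469 × 706.9 × 4 × 1 / 1000 = 1326 kN → 1326 / 2 = 663 kN.
Bearing: edge l_c = 38.5, r_n = 198.7 kN; interior l_c = 82, r_n = 309.6 kN; R_n = 198.7 + 3·309.6 = 1127 kN → 564 kN.
Block shear: A_gv = 4000, A_nv = 2775, A_nt = 425 mm²; R_n = min(0.6F_uA_nv, 0.6F_yA_gv) + U_bs·F_u·A_nt = 898.7 kN → 449 kN.
Block shear governs: 449 kN.

449 kN (block shear governs)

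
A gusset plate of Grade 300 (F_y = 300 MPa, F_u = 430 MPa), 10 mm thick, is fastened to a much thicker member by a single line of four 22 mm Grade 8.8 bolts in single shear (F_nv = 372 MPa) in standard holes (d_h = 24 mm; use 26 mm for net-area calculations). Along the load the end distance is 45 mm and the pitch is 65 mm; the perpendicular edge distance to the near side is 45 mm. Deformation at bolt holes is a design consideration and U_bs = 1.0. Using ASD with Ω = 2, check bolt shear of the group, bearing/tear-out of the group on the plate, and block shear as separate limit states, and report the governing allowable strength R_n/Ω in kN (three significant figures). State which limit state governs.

Bolt shear: A_b = π·22²/4 = 380.1 mm²; R_n = 372 × 380.1 × 4 × 1 / 1000 = 565.6 kN → 565.6 / 2 = 283 kN.
Bearing: edge l_c = 33, r_n = 170.3 kN; interior l_c = 41, r_n = 211.6 kN; R_n = 170.3 + 3·211.6 = 805 kN → 402 kN.
Block shear: A_gv = 2400, A_nv = 1490, A_nt = 320 mm²; R_n = min(0.6F_uA_nv, 0.6F_yA_gv) + U_bs·F_u·A_nt = 522 kN → 261 kN.
Block shear governs: 261 kN.

261 kN (block shear governs)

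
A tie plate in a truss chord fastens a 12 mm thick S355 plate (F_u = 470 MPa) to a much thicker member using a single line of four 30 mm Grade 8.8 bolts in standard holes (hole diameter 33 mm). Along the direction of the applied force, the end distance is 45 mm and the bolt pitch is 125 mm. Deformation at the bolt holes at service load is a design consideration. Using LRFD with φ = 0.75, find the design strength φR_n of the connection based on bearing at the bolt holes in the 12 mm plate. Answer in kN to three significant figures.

Per bolt r_n = 1.2 l_c t F_u ≤ 2.4 d t F_u; upper limit = 2.4 × 30 × 12 × 470 / 1000 = 406.1 kN.
Edge bolt: l_c = 45 − 33/2 = 28.5 mm → 1.2 × 28.5 × 12 × 470 / 1000 = 192.9 → r_n = 192.9 kN.
Interior bolts: l_c = 125 − 33 = 92 mm → 1.2 × 92 × 12 × 470 / 1000 = 622.7 → r_n = 406.1 kN.
R_n = 1 × 192.9 + 3 × 406.1 = 1411 kN.
Design strength φR_n = 0.75 × 1411 = 1060 kN.

1060 kN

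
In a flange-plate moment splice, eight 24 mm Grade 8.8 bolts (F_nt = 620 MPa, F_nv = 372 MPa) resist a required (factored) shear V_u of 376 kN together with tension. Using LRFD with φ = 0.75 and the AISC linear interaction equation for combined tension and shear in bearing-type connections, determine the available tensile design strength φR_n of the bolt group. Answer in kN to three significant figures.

1560 kN

A_b = π·24²/4 = 452.4 mm²; f_rv = 376 × 1000 / (8 × 452.4) = 103.9 MPa.
F'_nt = 1.3 F_nt − (F_nt / φF_nv) f_rv = 1.3·620 − (620/(0.75·372))·103.9 = 575.1 MPa, capped at F_nt → F'_nt = 575.1 MPa.
R_n = F'_nt · A_b · n = 575.1 × 452.4 × 8 / 1000 = 2081 kN.
Design strength φR_n = 0.75 × 2081 = 1560 kN.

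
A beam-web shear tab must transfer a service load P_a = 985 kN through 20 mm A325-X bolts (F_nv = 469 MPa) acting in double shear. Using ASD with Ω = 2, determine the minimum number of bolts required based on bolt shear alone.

A_b = π·20²/4 = 314.2 mm².
Per-bolt allowable strength R_n/Ω = 469 × 314.2 × 2 / 1000 / 2 = 147.3 kN.
n ≥ 985 / 147.3 = 6.685 → use 7 bolts.

7 bolts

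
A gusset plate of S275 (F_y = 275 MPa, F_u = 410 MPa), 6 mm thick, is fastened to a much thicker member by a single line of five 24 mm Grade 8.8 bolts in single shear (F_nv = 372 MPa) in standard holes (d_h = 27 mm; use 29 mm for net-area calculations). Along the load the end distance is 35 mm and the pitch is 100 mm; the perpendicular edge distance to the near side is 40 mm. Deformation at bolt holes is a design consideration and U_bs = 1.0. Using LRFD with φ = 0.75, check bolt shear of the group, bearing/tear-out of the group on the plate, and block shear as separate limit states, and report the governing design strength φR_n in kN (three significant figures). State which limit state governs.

Bolt shear: A_b = π·24²/4 = 452.4 mm²; R_n = 372 × 452.4 × 5 × 1 / 1000 = 841.4 kN → 0.75 × 841.4 = 631 kN.
Bearing: edge l_c = 21.5, r_n = 63.47 kN; interior l_c = 73, r_n = 141.7 kN; R_n = 63.47 + 4·141.7 = 630.3 kN → 473 kN.
Block shear: A_gv = 2610, A_nv = 1827, A_nt = 153 mm²; R_n = min(0.6F_uA_nv, 0.6F_yA_gv) + U_bs·F_u·A_nt = 493.4 kN → 370 kN.
Block shear governs: 370 kN.

370 kN (block shear governs)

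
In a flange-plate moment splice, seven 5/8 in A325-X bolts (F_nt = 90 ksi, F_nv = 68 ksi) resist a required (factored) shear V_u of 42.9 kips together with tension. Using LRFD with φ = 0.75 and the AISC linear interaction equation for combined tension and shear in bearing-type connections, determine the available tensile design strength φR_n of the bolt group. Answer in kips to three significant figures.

132 kips

A_b = π·0.625²/4 = 0.3068 in²; f_rv = 42.9 / (7 × 0.3068) = 19.98 ksi.
F'_nt = 1.3 F_nt − (F_nt / φF_nv) f_rv = 1.3·90 − (90/(0.75·68))·19.98 = 81.75 ksi, capped at F_nt → F'_nt = 81.75 ksi.
R_n = F'_nt · A_b · n = 81.75 × 0.3068 × 7 = 175.6 kips.
Design strength φR_n = 0.75 × 175.6 = 132 kips.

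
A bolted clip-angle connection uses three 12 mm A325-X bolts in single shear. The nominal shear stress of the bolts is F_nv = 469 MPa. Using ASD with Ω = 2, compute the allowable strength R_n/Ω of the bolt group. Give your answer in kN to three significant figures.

A_b = π × 12² / 4 = 113.1 mm².
R_n = F_nv · A_b · n · n_s = 469 × 113.1 × 3 × 1 / 1000 = 159.1 kN.
Allowable strength R_n/Ω = 159.1 / 2 = 79.6 kN.

79.6 kN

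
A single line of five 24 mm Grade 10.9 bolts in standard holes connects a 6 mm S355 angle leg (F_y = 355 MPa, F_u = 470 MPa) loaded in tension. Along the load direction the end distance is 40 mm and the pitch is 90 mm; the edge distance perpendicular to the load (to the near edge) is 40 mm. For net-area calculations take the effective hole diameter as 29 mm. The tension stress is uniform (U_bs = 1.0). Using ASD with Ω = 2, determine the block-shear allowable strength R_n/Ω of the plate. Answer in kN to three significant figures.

Shear plane L_v = 40 + 4·90 = 400 mm; A_gv = 400 × 6 = 2400 mm².
A_nv = (400 − 4.5·29) × 6 = 1617 mm².
A_nt = (40 − 0.5·29) × 6 = 153 mm².
0.6 F_u A_nv = 456 kN; 0.6 F_y A_gv = 511.2 kN → shear rupture governs the shear term.
R_n = 456 + 1.0 × 470 × 153 / 1000 = 527.9 kN.
Allowable strength R_n/Ω = 527.9 / 2 = 264 kN.

264 kN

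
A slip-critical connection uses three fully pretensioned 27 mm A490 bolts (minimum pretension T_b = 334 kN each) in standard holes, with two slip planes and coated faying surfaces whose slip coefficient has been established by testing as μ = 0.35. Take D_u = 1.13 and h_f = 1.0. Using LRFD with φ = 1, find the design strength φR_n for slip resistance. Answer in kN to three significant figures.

R_n = μ · D_u · h_f · T_b · n_s · n_b = 0.35 × 1.13 × 1.0 × 334 × 2 × 3 = 792.6 kN.
Design strength φR_n = 1 × 792.6 = 793 kN.

793 kN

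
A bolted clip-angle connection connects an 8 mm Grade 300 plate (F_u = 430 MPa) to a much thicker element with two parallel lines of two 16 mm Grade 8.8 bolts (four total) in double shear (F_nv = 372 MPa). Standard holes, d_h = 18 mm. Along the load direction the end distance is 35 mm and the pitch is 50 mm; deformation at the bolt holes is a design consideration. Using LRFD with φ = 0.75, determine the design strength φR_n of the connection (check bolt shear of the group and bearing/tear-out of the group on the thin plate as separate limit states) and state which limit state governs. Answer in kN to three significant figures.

Bolt shear: A_b = π·16²/4 = 201.1 mm²; R_n = 372 × 201.1 × 4 × 2 / 1000 = 598.4 kN → 0.75 × 598.4 = 449 kN.
Bearing (1.2 l_c t F_u ≤ 2.4 d t F_u): upper limit = 2.4·16·8·430 / 1000 = 132.1 kN.
  Edge l_c = 35 − 18/2 = 26 → r_n = 107.3 kN; interior l_c = 50 − 18 = 32 → r_n = 132.1 kN.
  R_n,bearing = 2·107.3 + 2·132.1 = 478.8 kN → 0.75 × 478.8 = 359 kN.
Bearing governs: 359 kN.

359 kN (bearing governs)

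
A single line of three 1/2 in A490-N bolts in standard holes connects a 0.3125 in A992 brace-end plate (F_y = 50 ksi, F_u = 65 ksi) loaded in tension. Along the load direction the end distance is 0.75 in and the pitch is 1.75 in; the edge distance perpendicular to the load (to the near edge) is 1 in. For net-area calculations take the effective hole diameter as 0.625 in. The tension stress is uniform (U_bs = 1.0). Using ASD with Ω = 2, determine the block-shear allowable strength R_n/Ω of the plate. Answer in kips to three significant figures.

23.4 kips

Shear plane L_v = 0.75 + 2·1.75 = 4.25 in; A_gv = 4.25 × 0.3125 = 1.328 in².
A_nv = (4.25 − 2.5·0.625) × 0.3125 = 0.8398 in².
A_nt = (1 − 0.5·0.625) × 0.3125 = 0.2148 in².
0.6 F_u A_nv = 32.75 kips; 0.6 F_y A_gv = 39.84 kips → shear rupture governs the shear term.
R_n = 32.75 + 1.0 × 65 × 0.2148 = 46.72 kips.
Allowable strength R_n/Ω = 46.72 / 2 = 23.4 kips.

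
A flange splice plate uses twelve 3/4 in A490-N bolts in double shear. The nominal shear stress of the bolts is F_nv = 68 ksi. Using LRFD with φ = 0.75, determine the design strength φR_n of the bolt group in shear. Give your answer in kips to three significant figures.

541 kips

A_b = π × 0.75² / 4 = 0.4418 in².
R_n = F_nv · A_b · n · n_s = 68 × 0.4418 × 12 × 2 = 721 kips.
Design strength φR_n = 0.75 × 721 = 541 kips.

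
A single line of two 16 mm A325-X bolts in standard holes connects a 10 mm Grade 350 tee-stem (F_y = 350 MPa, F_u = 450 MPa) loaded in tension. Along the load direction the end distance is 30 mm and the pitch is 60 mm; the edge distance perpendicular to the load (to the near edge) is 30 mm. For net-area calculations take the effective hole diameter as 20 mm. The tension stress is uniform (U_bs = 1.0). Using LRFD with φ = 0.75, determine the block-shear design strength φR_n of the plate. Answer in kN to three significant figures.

Shear plane L_v = 30 + 1·60 = 90 mm; A_gv = 90 × 10 = 900 mm².
A_nv = (90 − 1.5·20) × 10 = 600 mm².
A_nt = (30 − 0.5·20) × 10 = 200 mm².
0.6 F_u A_nv = 162 kN; 0.6 F_y A_gv = 189 kN → shear rupture governs the shear term.
R_n = 162 + 1.0 × 450 × 200 / 1000 = 252 kN.
Design strength φR_n = 0.75 × 252 = 189 kN.

189 kN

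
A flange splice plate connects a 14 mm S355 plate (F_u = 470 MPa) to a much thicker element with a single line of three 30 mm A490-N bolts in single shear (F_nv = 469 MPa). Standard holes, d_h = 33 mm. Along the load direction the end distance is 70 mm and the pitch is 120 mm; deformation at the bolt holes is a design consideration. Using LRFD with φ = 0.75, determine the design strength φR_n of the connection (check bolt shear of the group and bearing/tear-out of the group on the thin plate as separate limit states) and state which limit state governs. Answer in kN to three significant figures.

Bolt shear: A_b = π·30²/4 = 706.9 mm²; R_n = 469 × 706.9 × 3 × 1 / 1000 = 994.5 kN → 0.75 × 994.5 = 746 kN.
Bearing (1.2 l_c t F_u ≤ 2.4 d t F_u): upper limit = 2.4·30·14·470 / 1000 = 473.8 kN.
  Edge l_c = 70 − 33/2 = 53.5 → r_n = 422.4 kN; interior l_c = 120 − 33 = 87 → r_n = 473.8 kN.
  R_n,bearing = 1·422.4 + 2·473.8 = 1370 kN → 0.75 × 1370 = 1030 kN.
Bolt shear governs: 746 kN.

746 kN (bolt shear governs)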